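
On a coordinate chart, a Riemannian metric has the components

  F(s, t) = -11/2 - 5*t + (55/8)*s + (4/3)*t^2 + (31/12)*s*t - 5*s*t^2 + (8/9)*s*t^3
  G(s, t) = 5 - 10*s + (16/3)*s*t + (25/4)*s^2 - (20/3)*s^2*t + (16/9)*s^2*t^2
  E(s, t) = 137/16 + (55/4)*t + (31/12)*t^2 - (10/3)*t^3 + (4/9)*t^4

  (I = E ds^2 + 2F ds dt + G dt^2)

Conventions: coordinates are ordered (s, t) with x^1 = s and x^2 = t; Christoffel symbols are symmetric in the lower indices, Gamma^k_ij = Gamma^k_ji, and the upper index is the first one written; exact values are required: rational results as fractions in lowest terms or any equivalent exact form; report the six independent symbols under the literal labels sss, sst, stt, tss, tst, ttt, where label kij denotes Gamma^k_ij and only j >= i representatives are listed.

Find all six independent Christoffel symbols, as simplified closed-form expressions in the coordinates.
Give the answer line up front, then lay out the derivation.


Answer: Gamma_sss = 0, Gamma_sst = (128*t^3 - 720*t^2 + 372*t + 990)/(256*s^2*t^2 - 960*s^2*t + 900*s^2 + 768*s*t - 1440*s + 64*t^4 - 480*t^3 + 372*t^2 + 1980*t + 1809), Gamma_stt = (128*s*t^2 - 480*s*t - 528*s)/(256*s^2*t^2 - 960*s^2*t + 900*s^2 + 768*s*t - 1440*s + 64*t^4 - 480*t^3 + 372*t^2 + 1980*t + 1809), Gamma_tss = 0, Gamma_tst = (256*s*t^2 - 960*s*t + 900*s + 384*t - 720)/(256*s^2*t^2 - 960*s^2*t + 900*s^2 + 768*s*t - 1440*s + 64*t^4 - 480*t^3 + 372*t^2 + 1980*t + 1809), Gamma_ttt = (256*s^2*t - 480*s^2 + 384*s)/(256*s^2*t^2 - 960*s^2*t + 900*s^2 + 768*s*t - 1440*s + 64*t^4 - 480*t^3 + 372*t^2 + 1980*t + 1809)

E = 137/16 + (55/4)*t + (31/12)*t^2 - (10/3)*t^3 + (4/9)*t^4; F = -11/2 - 5*t + (55/8)*s + (4/3)*t^2 + (31/12)*s*t - 5*s*t^2 + (8/9)*s*t^3; G = 5 - 10*s + (16/3)*s*t + (25/4)*s^2 - (20/3)*s^2*t + (16/9)*s^2*t^2
Gamma^k_ij = (1/2) g^{kl} (d_i g_jl + d_j g_il - d_l g_ij), with g^inv = (1/(EG-F^2)) [[G, -F], [-F, E]]
first partials: E_s = 0, E_t = 55/4 + (31/6)*t - 10*t^2 + (16/9)*t^3, F_s = 55/8 + (31/12)*t - 5*t^2 + (8/9)*t^3, F_t = -5 + (8/3)*t + (31/12)*s - 10*s*t + (8/3)*s*t^2, G_s = -10 + (16/3)*t + (25/2)*s - (40/3)*s*t + (32/9)*s*t^2, G_t = (16/3)*s - (20/3)*s^2 + (32/9)*s^2*t
D = EG - F^2 = 201/16 + (55/4)*t - 10*s + (31/12)*t^2 + (16/3)*s*t + (25/4)*s^2 - (10/3)*t^3 - (20/3)*s^2*t + (4/9)*t^4 + (16/9)*s^2*t^2
expanded: Gamma^s_ss = (G E_s - 2F F_s + F E_t)/(2D), Gamma^s_st = (G E_t - F G_s)/(2D), Gamma^s_tt = (2G F_t - G G_s - F G_t)/(2D), Gamma^t_ss = (2E F_s - E E_t - F E_s)/(2D), Gamma^t_st = (E G_s - F E_t)/(2D), Gamma^t_tt = (E G_t - 2F F_t + F G_s)/(2D); substitute and cancel common factors


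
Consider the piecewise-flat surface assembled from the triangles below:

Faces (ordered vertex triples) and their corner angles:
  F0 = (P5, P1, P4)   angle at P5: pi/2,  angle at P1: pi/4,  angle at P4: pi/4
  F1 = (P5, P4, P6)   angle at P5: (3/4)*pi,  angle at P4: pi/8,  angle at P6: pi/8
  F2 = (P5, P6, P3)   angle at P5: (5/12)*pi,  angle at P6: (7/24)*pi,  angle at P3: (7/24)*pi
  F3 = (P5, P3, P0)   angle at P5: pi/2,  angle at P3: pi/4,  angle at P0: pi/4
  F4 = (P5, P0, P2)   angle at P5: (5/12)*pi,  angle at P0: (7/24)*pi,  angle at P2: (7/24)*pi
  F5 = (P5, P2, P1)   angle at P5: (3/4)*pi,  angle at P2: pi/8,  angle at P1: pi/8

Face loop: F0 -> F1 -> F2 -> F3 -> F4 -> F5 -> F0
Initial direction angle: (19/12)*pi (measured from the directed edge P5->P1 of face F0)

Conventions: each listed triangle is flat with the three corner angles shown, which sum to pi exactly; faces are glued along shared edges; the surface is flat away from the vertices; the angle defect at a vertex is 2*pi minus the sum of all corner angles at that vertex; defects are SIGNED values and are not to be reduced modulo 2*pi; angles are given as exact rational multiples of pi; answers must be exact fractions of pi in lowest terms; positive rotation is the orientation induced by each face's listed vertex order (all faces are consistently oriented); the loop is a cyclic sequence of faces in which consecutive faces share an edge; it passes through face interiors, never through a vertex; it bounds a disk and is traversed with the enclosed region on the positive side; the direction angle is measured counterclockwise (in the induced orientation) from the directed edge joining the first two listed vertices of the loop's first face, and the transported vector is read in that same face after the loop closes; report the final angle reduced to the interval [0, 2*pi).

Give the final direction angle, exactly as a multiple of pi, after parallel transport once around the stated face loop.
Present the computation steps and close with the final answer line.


enclosed vertex P5: corner angles sum to (10/3)*pi, defect = 2*pi - (10/3)*pi = (-4/3)*pi
summing the enclosed defects onto the initial angle, mod 2*pi in the induced orientation:
final angle = (19/12)*pi - (4/3)*pi = pi/4 (mod 2*pi)

Answer: final direction angle = pi/4


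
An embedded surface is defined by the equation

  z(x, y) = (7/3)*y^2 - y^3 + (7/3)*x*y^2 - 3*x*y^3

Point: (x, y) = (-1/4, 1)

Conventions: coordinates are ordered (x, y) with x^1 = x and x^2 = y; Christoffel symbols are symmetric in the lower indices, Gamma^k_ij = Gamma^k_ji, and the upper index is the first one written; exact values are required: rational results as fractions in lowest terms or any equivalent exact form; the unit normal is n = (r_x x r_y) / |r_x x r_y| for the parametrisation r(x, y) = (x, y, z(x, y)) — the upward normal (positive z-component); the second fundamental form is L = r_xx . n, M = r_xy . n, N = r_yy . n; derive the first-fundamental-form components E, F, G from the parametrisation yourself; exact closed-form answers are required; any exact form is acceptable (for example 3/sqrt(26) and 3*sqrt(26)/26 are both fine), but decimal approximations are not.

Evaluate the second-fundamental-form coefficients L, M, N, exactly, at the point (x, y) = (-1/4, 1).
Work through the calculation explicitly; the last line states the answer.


z_x = -2/3, z_y = 11/4, z_xx = 0, z_xy = -13/3, z_yy = 2
E = 13/9, F = -11/6, G = 137/16; answer radicand W^2 = 1297/144
unnormalised second-form numerators: l = 0, m = -13/3, n = 2; L = l/sqrt(1297/144), and similarly M = m/sqrt(W^2), N = n/sqrt(W^2)

Answer: L = 0, M = -52*sqrt(1297)/1297, N = 24*sqrt(1297)/1297


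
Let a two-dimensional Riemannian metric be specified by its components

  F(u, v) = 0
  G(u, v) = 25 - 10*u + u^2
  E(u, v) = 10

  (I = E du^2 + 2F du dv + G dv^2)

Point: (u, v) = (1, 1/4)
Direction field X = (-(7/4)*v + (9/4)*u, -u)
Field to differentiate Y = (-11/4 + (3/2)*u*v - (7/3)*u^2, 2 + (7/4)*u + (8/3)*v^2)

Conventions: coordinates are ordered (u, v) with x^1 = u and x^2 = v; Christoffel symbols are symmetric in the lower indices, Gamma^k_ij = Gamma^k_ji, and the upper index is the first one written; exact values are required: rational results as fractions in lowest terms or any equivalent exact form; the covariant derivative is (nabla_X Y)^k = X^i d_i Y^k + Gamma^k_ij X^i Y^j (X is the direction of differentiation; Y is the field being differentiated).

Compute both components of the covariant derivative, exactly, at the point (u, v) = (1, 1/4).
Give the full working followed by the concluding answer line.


E = 10, F = 0, G = 16 at the point
E_u = 0, E_v = 0, F_u = 0, F_v = 0, G_u = -8, G_v = 0
EG - F^2 = 160;  g^inv = (1/160) * [[16, 0], [0, 10]]
first-kind symbols [ij,l] = (1/2)(d_i g_jl + d_j g_il - d_l g_ij): [uu,u] = E_u/2 = 0, [uu,v] = F_u - E_v/2 = 0, [uv,u] = E_v/2 = 0, [uv,v] = G_u/2 = -4, [vv,u] = F_v - G_u/2 = 4, [vv,v] = G_v/2 = 0
Gamma^u_ij = (G*[ij,u] - F*[ij,v])/(EG - F^2), Gamma^v_ij = (E*[ij,v] - F*[ij,u])/(EG - F^2)
Gamma_uuu = 0, Gamma_uuv = 0, Gamma_uvv = 2/5, Gamma_vuu = 0, Gamma_vuv = -1/4, Gamma_vvv = 0
X = (29/16, -1), Y = (-113/24, 47/12) at the point

Answer: (nabla_X Y)^u = -6941/640, (nabla_X Y)^v = -285/256


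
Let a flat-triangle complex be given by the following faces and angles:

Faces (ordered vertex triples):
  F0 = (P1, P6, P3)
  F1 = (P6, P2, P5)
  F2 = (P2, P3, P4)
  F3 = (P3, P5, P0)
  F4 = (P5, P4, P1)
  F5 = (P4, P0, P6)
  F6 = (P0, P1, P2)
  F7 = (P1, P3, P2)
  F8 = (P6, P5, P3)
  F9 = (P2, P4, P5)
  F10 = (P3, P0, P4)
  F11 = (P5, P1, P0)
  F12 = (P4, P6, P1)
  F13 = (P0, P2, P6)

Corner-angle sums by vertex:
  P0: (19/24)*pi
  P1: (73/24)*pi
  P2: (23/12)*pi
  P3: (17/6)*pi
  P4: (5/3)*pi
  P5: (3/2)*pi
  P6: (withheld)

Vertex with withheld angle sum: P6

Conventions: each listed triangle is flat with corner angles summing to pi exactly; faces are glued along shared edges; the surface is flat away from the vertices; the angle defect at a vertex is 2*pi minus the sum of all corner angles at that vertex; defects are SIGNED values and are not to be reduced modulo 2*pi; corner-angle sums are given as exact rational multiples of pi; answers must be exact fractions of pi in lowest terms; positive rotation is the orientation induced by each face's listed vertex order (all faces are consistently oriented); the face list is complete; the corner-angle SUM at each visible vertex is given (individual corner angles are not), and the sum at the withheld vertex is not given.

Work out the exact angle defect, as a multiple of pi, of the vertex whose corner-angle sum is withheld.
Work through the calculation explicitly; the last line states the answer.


V = 7, E = 21, F = 14; chi = V - E + F = 0
Gauss-Bonnet: total defect = 2*pi*chi = 0; visible defects sum to pi/4

Answer: defect(P6) = -pi/4


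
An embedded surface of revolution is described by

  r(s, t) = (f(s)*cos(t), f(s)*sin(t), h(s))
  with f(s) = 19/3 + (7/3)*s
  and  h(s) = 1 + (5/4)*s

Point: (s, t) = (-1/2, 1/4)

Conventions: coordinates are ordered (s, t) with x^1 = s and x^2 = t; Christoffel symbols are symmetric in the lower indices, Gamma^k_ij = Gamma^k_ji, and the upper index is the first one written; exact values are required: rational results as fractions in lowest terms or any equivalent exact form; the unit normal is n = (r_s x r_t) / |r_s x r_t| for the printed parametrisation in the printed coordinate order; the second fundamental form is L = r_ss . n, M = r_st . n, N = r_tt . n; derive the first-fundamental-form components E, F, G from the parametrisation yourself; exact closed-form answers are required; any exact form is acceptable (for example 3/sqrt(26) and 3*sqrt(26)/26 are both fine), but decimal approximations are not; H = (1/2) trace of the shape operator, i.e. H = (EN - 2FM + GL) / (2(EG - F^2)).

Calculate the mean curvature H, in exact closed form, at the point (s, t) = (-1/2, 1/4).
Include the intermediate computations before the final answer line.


f = 31/6, f' = 7/3, f'' = 0, h' = 5/4, h'' = 0
E = 1009/144, F = 0, G = 961/36; answer radicand W^2 = 1009/144
unnormalised second-form numerators: l = 0, m = 0, n = 155/24; L = l/sqrt(1009/144), and similarly M = m/sqrt(W^2), N = n/sqrt(W^2)
H = (E*n - 2*F*m + G*l) / (2*(EG - F^2)*sqrt(W^2)); E*n - 2*F*m + G*l = 156395/3456, EG - F^2 = 969649/5184, so H = (15/124)/sqrt(1009/144)

Answer: H = 45*sqrt(1009)/31279


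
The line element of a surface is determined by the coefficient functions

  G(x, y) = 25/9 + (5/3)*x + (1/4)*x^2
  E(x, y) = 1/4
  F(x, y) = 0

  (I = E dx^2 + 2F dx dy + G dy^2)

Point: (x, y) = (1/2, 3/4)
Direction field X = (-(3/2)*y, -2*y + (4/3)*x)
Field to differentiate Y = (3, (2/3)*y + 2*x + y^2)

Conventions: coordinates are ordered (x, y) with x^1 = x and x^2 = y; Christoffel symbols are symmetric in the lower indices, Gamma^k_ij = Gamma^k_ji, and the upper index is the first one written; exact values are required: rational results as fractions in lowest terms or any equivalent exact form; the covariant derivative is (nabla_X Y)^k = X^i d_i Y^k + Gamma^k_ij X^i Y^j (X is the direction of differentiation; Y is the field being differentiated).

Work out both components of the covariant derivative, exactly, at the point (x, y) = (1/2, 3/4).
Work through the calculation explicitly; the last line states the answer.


E = 1/4, F = 0, G = 529/144 at the point
E_x = 0, E_y = 0, F_x = 0, F_y = 0, G_x = 23/12, G_y = 0
EG - F^2 = 529/576;  g^inv = (576/529) * [[529/144, 0], [0, 1/4]]
first-kind symbols [ij,l] = (1/2)(d_i g_jl + d_j g_il - d_l g_ij): [xx,x] = E_x/2 = 0, [xx,y] = F_x - E_y/2 = 0, [xy,x] = E_y/2 = 0, [xy,y] = G_x/2 = 23/24, [yy,x] = F_y - G_x/2 = -23/24, [yy,y] = G_y/2 = 0
Gamma^x_ij = (G*[ij,x] - F*[ij,y])/(EG - F^2), Gamma^y_ij = (E*[ij,y] - F*[ij,x])/(EG - F^2)
Gamma_xxx = 0, Gamma_xxy = 0, Gamma_xyy = -23/6, Gamma_yxx = 0, Gamma_yxy = 6/23, Gamma_yyy = 0
X = (-9/8, -5/6), Y = (3, 33/16) at the point

Answer: (nabla_X Y)^x = 1265/192, (nabla_X Y)^y = -70387/13248


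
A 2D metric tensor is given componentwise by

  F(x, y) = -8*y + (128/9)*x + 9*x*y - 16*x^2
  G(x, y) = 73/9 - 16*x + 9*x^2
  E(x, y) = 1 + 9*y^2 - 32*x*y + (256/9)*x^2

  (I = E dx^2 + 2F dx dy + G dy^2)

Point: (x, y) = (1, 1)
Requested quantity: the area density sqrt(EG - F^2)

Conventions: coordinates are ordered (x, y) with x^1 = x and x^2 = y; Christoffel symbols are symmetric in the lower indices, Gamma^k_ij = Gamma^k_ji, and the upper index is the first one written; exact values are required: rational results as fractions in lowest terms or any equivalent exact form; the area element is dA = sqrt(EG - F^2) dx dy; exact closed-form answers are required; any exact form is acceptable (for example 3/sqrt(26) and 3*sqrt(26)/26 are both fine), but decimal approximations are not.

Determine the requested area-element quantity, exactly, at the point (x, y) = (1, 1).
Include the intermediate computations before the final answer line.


E = 58/9, F = -7/9, G = 10/9; EG - F^2 = 59/9

Answer: sqrt(EG - F^2) = sqrt(59)/3


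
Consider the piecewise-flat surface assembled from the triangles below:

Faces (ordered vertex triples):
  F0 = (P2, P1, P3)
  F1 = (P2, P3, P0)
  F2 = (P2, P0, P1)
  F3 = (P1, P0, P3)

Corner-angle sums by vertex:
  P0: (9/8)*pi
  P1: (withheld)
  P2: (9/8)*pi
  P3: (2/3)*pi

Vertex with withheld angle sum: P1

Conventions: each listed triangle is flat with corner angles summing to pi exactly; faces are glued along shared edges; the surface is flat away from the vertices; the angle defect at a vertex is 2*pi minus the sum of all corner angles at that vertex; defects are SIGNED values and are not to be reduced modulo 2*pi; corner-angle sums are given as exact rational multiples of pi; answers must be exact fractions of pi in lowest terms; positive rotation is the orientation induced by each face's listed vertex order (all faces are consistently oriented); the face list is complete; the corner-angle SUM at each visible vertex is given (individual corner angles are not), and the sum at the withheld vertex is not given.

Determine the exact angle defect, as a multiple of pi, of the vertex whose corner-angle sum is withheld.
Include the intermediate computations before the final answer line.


V = 4, E = 6, F = 4; chi = V - E + F = 2
Gauss-Bonnet: total defect = 2*pi*chi = 4*pi; visible defects sum to (37/12)*pi

Answer: defect(P1) = (11/12)*pi


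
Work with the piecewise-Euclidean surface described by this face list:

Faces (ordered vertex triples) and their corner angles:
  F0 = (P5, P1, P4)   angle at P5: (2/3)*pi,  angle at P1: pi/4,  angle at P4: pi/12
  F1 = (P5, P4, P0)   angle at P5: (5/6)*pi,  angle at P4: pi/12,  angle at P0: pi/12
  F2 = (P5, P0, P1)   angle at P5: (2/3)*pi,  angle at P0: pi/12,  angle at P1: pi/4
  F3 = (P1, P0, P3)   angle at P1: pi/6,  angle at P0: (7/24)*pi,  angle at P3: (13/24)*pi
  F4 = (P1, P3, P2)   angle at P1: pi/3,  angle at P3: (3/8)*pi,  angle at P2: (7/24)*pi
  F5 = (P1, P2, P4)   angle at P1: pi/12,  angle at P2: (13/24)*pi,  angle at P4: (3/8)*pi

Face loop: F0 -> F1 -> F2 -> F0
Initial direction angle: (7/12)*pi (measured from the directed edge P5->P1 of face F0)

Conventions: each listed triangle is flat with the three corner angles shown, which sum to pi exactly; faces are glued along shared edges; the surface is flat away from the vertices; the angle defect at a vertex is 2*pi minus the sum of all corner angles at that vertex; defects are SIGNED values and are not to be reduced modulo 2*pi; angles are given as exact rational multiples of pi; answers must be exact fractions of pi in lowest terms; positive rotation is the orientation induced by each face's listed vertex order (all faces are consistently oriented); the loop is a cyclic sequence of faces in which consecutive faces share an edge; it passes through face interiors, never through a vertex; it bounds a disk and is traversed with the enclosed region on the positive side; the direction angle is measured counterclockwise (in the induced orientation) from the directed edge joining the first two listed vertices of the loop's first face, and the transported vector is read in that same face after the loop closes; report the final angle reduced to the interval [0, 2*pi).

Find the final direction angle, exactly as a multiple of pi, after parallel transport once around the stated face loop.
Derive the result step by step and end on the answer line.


enclosed vertex P5: corner angles sum to (13/6)*pi, defect = 2*pi - (13/6)*pi = -pi/6
by Gauss-Bonnet the loop rotates the vector by the enclosed defect sum (positive orientation, mod 2*pi)
final angle = (7/12)*pi - pi/6 = (5/12)*pi (mod 2*pi)

Answer: final direction angle = (5/12)*pi


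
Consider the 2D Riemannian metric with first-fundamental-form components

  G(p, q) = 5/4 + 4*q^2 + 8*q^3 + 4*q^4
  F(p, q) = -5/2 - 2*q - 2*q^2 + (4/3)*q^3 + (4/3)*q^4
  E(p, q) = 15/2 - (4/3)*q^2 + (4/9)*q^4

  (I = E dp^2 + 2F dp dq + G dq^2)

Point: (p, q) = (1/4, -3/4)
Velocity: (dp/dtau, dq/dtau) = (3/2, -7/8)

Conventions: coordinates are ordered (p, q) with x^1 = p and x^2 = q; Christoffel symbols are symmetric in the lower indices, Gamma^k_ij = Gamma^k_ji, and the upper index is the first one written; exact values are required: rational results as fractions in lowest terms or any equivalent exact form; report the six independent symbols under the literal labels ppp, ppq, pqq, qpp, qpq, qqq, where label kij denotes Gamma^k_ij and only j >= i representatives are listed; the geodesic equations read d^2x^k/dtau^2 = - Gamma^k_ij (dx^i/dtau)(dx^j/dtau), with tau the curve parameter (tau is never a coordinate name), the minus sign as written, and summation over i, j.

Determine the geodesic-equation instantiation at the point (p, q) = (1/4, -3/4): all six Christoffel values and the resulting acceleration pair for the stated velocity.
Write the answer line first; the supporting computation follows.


Answer: Gamma_ppp = -725/2278, Gamma_ppq = 445/2278, Gamma_pqq = 1147/2278, Gamma_qpp = -2205/2278, Gamma_qpq = 725/2278, Gamma_qqq = 2483/2278; accelerations (d^2p/dtau^2, d^2q/dtau^2) = (122957/145792, 317653/145792)

E = 441/64, F = -145/64, G = 89/64 at the point
E_p = 0, E_q = 5/4, F_p = 0, F_q = 1, G_p = 0, G_q = 3/4
EG - F^2 = 1139/256;  g^inv = (256/1139) * [[89/64, 145/64], [145/64, 441/64]]
first-kind symbols [ij,l] = (1/2)(d_i g_jl + d_j g_il - d_l g_ij): [pp,p] = E_p/2 = 0, [pp,q] = F_p - E_q/2 = -5/8, [pq,p] = E_q/2 = 5/8, [pq,q] = G_p/2 = 0, [qq,p] = F_q - G_p/2 = 1, [qq,q] = G_q/2 = 3/8
Gamma^p_ij = (G*[ij,p] - F*[ij,q])/(EG - F^2), Gamma^q_ij = (E*[ij,q] - F*[ij,p])/(EG - F^2)
Gamma_ppp = -725/2278, Gamma_ppq = 445/2278, Gamma_pqq = 1147/2278, Gamma_qpp = -2205/2278, Gamma_qpq = 725/2278, Gamma_qqq = 2483/2278
d^2p/dtau^2 = -(Gamma_ppp*(3/2)^2 + 2*Gamma_ppq*(3/2)*(-7/8) + Gamma_pqq*(-7/8)^2) = 122957/145792
d^2q/dtau^2 = -(Gamma_qpp*(3/2)^2 + 2*Gamma_qpq*(3/2)*(-7/8) + Gamma_qqq*(-7/8)^2) = 317653/145792


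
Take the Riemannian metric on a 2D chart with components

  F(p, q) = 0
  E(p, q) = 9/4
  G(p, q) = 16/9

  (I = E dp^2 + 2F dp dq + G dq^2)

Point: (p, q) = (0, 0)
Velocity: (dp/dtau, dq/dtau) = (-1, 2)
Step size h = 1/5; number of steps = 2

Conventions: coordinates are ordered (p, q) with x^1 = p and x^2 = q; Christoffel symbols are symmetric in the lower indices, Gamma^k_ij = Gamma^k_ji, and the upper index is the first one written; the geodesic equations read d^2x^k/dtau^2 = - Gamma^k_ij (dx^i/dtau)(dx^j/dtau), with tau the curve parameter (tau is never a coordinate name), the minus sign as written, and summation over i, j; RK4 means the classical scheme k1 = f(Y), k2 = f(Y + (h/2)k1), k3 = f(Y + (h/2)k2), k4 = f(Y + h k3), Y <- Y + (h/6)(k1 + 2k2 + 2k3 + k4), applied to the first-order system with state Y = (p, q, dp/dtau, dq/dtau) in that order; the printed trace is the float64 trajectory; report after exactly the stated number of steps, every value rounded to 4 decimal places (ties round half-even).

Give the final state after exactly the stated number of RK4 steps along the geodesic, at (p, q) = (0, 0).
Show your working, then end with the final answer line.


f(Y) = (dp/dtau, dq/dtau, -Gamma^p_ij Y'^i Y'^j, -Gamma^q_ij Y'^i Y'^j) with the Gammas evaluated at the stage position; h = 0.200000; intermediate values shown to 6 dp
step 0: p = 0.0000, q = 0.0000, dp/dtau = -1.0000, dq/dtau = 2.0000
step 1:
  k1: at (p, q) = (0.000000, 0.000000), (dp/dtau, dq/dtau) = (-1.000000, 2.000000); Gamma_ppp = 0.000000, Gamma_ppq = 0.000000, Gamma_pqq = 0.000000, Gamma_qpp = 0.000000, Gamma_qpq = 0.000000, Gamma_qqq = 0.000000; k1 = (-1.000000, 2.000000, 0.000000, 0.000000)
  k2: at (p, q) = (-0.100000, 0.200000), (dp/dtau, dq/dtau) = (-1.000000, 2.000000); Gamma_ppp = 0.000000, Gamma_ppq = 0.000000, Gamma_pqq = 0.000000, Gamma_qpp = 0.000000, Gamma_qpq = 0.000000, Gamma_qqq = 0.000000; k2 = (-1.000000, 2.000000, 0.000000, 0.000000)
  k3: at (p, q) = (-0.100000, 0.200000), (dp/dtau, dq/dtau) = (-1.000000, 2.000000); Gamma_ppp = 0.000000, Gamma_ppq = 0.000000, Gamma_pqq = 0.000000, Gamma_qpp = 0.000000, Gamma_qpq = 0.000000, Gamma_qqq = 0.000000; k3 = (-1.000000, 2.000000, 0.000000, 0.000000)
  k4: at (p, q) = (-0.200000, 0.400000), (dp/dtau, dq/dtau) = (-1.000000, 2.000000); Gamma_ppp = 0.000000, Gamma_ppq = 0.000000, Gamma_pqq = 0.000000, Gamma_qpp = 0.000000, Gamma_qpq = 0.000000, Gamma_qqq = 0.000000; k4 = (-1.000000, 2.000000, 0.000000, 0.000000)
  Y <- Y + (h/6)(k1 + 2k2 + 2k3 + k4): p = -0.2000, q = 0.4000, dp/dtau = -1.0000, dq/dtau = 2.0000
step 2:
  k1: at (p, q) = (-0.200000, 0.400000), (dp/dtau, dq/dtau) = (-1.000000, 2.000000); Gamma_ppp = 0.000000, Gamma_ppq = 0.000000, Gamma_pqq = 0.000000, Gamma_qpp = 0.000000, Gamma_qpq = 0.000000, Gamma_qqq = 0.000000; k1 = (-1.000000, 2.000000, 0.000000, 0.000000)
  k2: at (p, q) = (-0.300000, 0.600000), (dp/dtau, dq/dtau) = (-1.000000, 2.000000); Gamma_ppp = 0.000000, Gamma_ppq = 0.000000, Gamma_pqq = 0.000000, Gamma_qpp = 0.000000, Gamma_qpq = 0.000000, Gamma_qqq = 0.000000; k2 = (-1.000000, 2.000000, 0.000000, 0.000000)
  k3: at (p, q) = (-0.300000, 0.600000), (dp/dtau, dq/dtau) = (-1.000000, 2.000000); Gamma_ppp = 0.000000, Gamma_ppq = 0.000000, Gamma_pqq = 0.000000, Gamma_qpp = 0.000000, Gamma_qpq = 0.000000, Gamma_qqq = 0.000000; k3 = (-1.000000, 2.000000, 0.000000, 0.000000)
  k4: at (p, q) = (-0.400000, 0.800000), (dp/dtau, dq/dtau) = (-1.000000, 2.000000); Gamma_ppp = 0.000000, Gamma_ppq = 0.000000, Gamma_pqq = 0.000000, Gamma_qpp = 0.000000, Gamma_qpq = 0.000000, Gamma_qqq = 0.000000; k4 = (-1.000000, 2.000000, 0.000000, 0.000000)
  Y <- Y + (h/6)(k1 + 2k2 + 2k3 + k4): p = -0.4000, q = 0.8000, dp/dtau = -1.0000, dq/dtau = 2.0000

Answer: p = -0.4000, q = 0.8000, dp/dtau = -1.0000, dq/dtau = 2.0000


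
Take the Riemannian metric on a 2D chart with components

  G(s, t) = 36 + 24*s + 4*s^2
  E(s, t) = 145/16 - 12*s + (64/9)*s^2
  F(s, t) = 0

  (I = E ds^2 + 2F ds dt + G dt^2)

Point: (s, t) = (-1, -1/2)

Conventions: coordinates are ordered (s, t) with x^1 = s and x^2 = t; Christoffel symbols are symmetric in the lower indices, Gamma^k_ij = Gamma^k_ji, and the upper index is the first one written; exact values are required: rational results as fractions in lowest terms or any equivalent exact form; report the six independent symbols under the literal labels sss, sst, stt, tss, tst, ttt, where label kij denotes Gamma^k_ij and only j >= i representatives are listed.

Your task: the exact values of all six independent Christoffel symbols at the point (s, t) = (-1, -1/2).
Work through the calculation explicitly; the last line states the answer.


E = 4057/144, F = 0, G = 16 at the point
E_s = -236/9, E_t = 0, F_s = 0, F_t = 0, G_s = 16, G_t = 0
EG - F^2 = 4057/9;  g^inv = (9/4057) * [[16, 0], [0, 4057/144]]
first-kind symbols [ij,l] = (1/2)(d_i g_jl + d_j g_il - d_l g_ij): [ss,s] = E_s/2 = -118/9, [ss,t] = F_s - E_t/2 = 0, [st,s] = E_t/2 = 0, [st,t] = G_s/2 = 8, [tt,s] = F_t - G_s/2 = -8, [tt,t] = G_t/2 = 0
Gamma^s_ij = (G*[ij,s] - F*[ij,t])/(EG - F^2), Gamma^t_ij = (E*[ij,t] - F*[ij,s])/(EG - F^2)

Answer: Gamma_sss = -1888/4057, Gamma_sst = 0, Gamma_stt = -1152/4057, Gamma_tss = 0, Gamma_tst = 1/2, Gamma_ttt = 0


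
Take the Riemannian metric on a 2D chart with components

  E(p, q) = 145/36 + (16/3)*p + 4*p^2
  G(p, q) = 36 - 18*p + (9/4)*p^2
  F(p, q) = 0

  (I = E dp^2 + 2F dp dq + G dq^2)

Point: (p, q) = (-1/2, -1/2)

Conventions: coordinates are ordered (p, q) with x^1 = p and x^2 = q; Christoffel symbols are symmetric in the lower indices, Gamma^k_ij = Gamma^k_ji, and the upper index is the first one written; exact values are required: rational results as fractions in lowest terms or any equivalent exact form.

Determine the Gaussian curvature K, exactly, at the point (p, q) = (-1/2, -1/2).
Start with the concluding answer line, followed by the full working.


Answer: K = -192/7225

E = 85/36, F = 0, G = 729/16, EG - F^2 = 6885/64 at the point
E_p = 4/3, E_q = 0, F_p = 0, F_q = 0, G_p = -81/4, G_q = 0
E_qq = 0, F_pq = 0, G_pp = 9/2
Apply the Brioschi formula K = (det M1 - det M2)/(EG - F^2)^2 over the derivative matrices of E, F, G.
M1 = [[-E_qq/2 + F_pq - G_pp/2, E_p/2, F_p - E_q/2], [F_q - G_p/2, E, F], [G_q/2, F, G]] = [[-9/4, 2/3, 0], [81/8, 85/36, 0], [0, 0, 729/16]]; det M1 = -140697/256
M2 = [[0, E_q/2, G_p/2], [E_q/2, E, F], [G_p/2, F, G]] = [[0, 0, -81/8], [0, 85/36, 0], [-81/8, 0, 729/16]]; det M2 = -61965/256
det M1 - det M2 = -19683/64; K = -19683/64 / (6885/64)^2 = -192/7225


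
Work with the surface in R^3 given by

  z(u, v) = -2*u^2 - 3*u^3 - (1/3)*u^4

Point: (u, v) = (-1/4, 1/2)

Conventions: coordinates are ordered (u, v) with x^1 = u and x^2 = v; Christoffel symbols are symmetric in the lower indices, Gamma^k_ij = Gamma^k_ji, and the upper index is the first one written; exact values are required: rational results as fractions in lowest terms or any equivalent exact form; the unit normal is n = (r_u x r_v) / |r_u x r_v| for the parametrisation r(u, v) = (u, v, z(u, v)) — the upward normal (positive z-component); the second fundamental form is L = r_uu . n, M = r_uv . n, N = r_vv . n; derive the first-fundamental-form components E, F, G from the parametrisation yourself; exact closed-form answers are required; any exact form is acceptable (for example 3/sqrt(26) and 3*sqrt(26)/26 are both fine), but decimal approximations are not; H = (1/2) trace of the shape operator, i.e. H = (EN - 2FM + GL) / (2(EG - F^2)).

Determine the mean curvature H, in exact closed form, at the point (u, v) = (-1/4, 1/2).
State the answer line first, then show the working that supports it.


Answer: H = 1728*sqrt(697)/485809

z_u = 11/24, z_v = 0, z_uu = 1/4, z_uv = 0, z_vv = 0
E = 697/576, F = 0, G = 1; answer radicand W^2 = 697/576
unnormalised second-form numerators: l = 1/4, m = 0, n = 0; L = l/sqrt(697/576), and similarly M = m/sqrt(W^2), N = n/sqrt(W^2)
H = (E*n - 2*F*m + G*l) / (2*(EG - F^2)*sqrt(W^2)); E*n - 2*F*m + G*l = 1/4, EG - F^2 = 697/576, so H = (72/697)/sqrt(697/576)


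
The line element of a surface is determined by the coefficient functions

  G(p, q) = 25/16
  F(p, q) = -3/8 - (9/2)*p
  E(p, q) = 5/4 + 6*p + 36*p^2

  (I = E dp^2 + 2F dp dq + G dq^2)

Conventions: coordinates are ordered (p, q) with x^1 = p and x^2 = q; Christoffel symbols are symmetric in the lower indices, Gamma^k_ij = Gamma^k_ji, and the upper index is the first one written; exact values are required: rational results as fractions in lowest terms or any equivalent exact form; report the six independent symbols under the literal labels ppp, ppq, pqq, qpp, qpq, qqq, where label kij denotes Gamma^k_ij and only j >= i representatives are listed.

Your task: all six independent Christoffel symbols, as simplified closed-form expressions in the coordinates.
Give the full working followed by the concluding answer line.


E = 5/4 + 6*p + 36*p^2; F = -3/8 - (9/2)*p; G = 25/16
Gamma^k_ij = (1/2) g^{kl} (d_i g_jl + d_j g_il - d_l g_ij), with g^inv = (1/(EG-F^2)) [[G, -F], [-F, E]]
first partials: E_p = 6 + 72*p, E_q = 0, F_p = -9/2, F_q = 0, G_p = 0, G_q = 0
D = EG - F^2 = 29/16 + 6*p + 36*p^2
expanded: Gamma^p_pp = (G E_p - 2F F_p + F E_q)/(2D), Gamma^p_pq = (G E_q - F G_p)/(2D), Gamma^p_qq = (2G F_q - G G_p - F G_q)/(2D), Gamma^q_pp = (2E F_p - E E_q - F E_p)/(2D), Gamma^q_pq = (E G_p - F E_q)/(2D), Gamma^q_qq = (E G_q - 2F F_q + F G_p)/(2D); substitute and cancel common factors

Answer: Gamma_ppp = (576*p + 48)/(576*p^2 + 96*p + 29), Gamma_ppq = 0, Gamma_pqq = 0, Gamma_qpp = -72/(576*p^2 + 96*p + 29), Gamma_qpq = 0, Gamma_qqq = 0


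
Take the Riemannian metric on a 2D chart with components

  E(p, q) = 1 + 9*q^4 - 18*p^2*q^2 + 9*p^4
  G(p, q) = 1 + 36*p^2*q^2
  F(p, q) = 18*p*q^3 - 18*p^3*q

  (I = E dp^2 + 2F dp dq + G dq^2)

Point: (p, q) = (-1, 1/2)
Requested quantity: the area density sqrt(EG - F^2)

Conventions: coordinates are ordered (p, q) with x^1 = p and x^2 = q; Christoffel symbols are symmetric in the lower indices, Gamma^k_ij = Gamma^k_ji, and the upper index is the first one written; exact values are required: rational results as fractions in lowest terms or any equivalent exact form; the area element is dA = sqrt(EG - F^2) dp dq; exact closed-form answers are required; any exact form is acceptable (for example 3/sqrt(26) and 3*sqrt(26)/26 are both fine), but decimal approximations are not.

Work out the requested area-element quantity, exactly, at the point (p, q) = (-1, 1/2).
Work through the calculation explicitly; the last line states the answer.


E = 97/16, F = 27/4, G = 10; EG - F^2 = 241/16

Answer: sqrt(EG - F^2) = sqrt(241)/4


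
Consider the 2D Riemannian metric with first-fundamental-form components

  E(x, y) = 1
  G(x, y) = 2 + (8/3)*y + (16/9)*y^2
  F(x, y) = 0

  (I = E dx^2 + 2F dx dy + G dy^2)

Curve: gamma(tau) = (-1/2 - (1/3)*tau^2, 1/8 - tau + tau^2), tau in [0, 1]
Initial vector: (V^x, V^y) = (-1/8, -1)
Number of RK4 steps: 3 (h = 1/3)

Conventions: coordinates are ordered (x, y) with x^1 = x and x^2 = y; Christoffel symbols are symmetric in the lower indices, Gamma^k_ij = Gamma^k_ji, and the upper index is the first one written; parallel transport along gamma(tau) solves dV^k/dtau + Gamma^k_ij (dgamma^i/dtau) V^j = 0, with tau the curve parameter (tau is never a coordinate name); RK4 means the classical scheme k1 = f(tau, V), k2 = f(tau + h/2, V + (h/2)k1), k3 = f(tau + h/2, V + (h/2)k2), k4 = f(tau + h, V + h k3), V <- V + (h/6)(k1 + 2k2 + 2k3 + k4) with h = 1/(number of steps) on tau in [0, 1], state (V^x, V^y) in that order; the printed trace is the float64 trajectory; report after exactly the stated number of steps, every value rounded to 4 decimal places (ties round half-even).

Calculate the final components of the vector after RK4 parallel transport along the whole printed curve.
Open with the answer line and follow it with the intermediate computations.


Answer: V^x = -0.1250, V^y = -1.0000

gamma'(tau) = (-(2/3)*tau, -1 + 2*tau); f(tau, V)^k = -Gamma^k_ij(gamma(tau)) gamma'^i(tau) V^j; h = 1/3; intermediate values shown to 6 dp
curve data and Christoffel symbols at the stage parameters:
  tau = 0.000000: gamma = (-0.500000, 0.125000), gamma' = (0.000000, -1.000000); Gamma_xxx = 0.000000, Gamma_xxy = 0.000000, Gamma_xyy = 0.000000, Gamma_yxx = 0.000000, Gamma_yxy = 0.000000, Gamma_yyy = 0.658824
  tau = 0.166667: gamma = (-0.509259, -0.013889), gamma' = (-0.111111, -0.666667); Gamma_xxx = 0.000000, Gamma_xxy = 0.000000, Gamma_xyy = 0.000000, Gamma_yxx = 0.000000, Gamma_yxy = 0.000000, Gamma_yyy = 0.666550
  tau = 0.333333: gamma = (-0.537037, -0.097222), gamma' = (-0.222222, -0.333333); Gamma_xxx = 0.000000, Gamma_xxy = 0.000000, Gamma_xyy = 0.000000, Gamma_yxx = 0.000000, Gamma_yxy = 0.000000, Gamma_yyy = 0.660293
  tau = 0.500000: gamma = (-0.583333, -0.125000), gamma' = (-0.333333, 0.000000); Gamma_xxx = 0.000000, Gamma_xxy = 0.000000, Gamma_xyy = 0.000000, Gamma_yxx = 0.000000, Gamma_yxy = 0.000000, Gamma_yyy = 0.655738
  tau = 0.666667: gamma = (-0.648148, -0.097222), gamma' = (-0.444444, 0.333333); Gamma_xxx = 0.000000, Gamma_xxy = 0.000000, Gamma_xyy = 0.000000, Gamma_yxx = 0.000000, Gamma_yxy = 0.000000, Gamma_yyy = 0.660293
  tau = 0.833333: gamma = (-0.731481, -0.013889), gamma' = (-0.555556, 0.666667); Gamma_xxx = 0.000000, Gamma_xxy = 0.000000, Gamma_xyy = 0.000000, Gamma_yxx = 0.000000, Gamma_yxy = 0.000000, Gamma_yyy = 0.666550
  tau = 1.000000: gamma = (-0.833333, 0.125000), gamma' = (-0.666667, 1.000000); Gamma_xxx = 0.000000, Gamma_xxy = 0.000000, Gamma_xyy = 0.000000, Gamma_yxx = 0.000000, Gamma_yxy = 0.000000, Gamma_yyy = 0.658824
step 0: V^x = -0.1250, V^y = -1.0000
step 1: k1 = (0.000000, -0.658824), k2 = (0.000000, -0.493160), k3 = (0.000000, -0.480891), k4 = (0.000000, -0.255379); V <- V + (h/6)(k1 + 2k2 + 2k3 + k4): V^x = -0.1250, V^y = -1.1590
step 2: k1 = (0.000000, -0.255097), k2 = (0.000000, 0.000000), k3 = (0.000000, 0.000000), k4 = (0.000000, 0.255097); V <- V + (h/6)(k1 + 2k2 + 2k3 + k4): V^x = -0.1250, V^y = -1.1590
step 3: k1 = (0.000000, 0.255097), k2 = (0.000000, 0.496136), k3 = (0.000000, 0.478284), k4 = (0.000000, 0.658553); V <- V + (h/6)(k1 + 2k2 + 2k3 + k4): V^x = -0.1250, V^y = -1.0000


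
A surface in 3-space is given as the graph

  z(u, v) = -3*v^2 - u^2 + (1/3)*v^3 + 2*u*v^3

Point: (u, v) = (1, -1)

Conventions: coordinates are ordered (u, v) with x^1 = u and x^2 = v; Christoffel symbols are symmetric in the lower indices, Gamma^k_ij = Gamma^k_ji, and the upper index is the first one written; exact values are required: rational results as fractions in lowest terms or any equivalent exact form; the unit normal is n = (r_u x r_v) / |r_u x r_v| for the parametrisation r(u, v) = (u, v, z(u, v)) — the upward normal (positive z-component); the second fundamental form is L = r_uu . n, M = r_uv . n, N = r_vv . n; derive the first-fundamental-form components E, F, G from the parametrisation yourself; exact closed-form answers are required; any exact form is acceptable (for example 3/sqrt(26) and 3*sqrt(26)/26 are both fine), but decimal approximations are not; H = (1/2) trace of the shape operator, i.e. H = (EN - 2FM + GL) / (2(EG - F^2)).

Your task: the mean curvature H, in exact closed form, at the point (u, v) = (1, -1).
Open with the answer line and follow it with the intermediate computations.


Answer: H = -7*sqrt(186)/8649

z_u = -4, z_v = 13, z_uu = -2, z_uv = 6, z_vv = -20
E = 17, F = -52, G = 170; answer radicand W^2 = 186
unnormalised second-form numerators: l = -2, m = 6, n = -20; L = l/sqrt(186), and similarly M = m/sqrt(W^2), N = n/sqrt(W^2)
H = (E*n - 2*F*m + G*l) / (2*(EG - F^2)*sqrt(W^2)); E*n - 2*F*m + G*l = -56, EG - F^2 = 186, so H = (-14/93)/sqrt(186)


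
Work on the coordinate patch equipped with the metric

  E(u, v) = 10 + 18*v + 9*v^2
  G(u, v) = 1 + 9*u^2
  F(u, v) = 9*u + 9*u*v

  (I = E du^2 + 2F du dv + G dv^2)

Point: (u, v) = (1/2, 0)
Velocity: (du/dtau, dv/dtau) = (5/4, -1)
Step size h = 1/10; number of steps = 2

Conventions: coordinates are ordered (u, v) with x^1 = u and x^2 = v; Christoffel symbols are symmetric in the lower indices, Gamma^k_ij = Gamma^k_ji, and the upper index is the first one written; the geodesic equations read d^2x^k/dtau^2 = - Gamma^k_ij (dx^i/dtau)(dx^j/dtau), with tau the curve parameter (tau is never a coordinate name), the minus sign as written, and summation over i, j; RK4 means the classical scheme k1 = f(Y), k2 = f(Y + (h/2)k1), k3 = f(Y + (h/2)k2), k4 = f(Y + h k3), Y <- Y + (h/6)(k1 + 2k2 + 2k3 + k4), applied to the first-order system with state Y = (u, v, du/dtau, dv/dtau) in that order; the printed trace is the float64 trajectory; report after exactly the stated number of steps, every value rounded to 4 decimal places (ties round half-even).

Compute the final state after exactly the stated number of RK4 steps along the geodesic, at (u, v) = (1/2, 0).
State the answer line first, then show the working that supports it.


Answer: u = 0.7854, v = -0.1777, du/dtau = 1.5897, dv/dtau = -0.7623

f(Y) = (du/dtau, dv/dtau, -Gamma^u_ij Y'^i Y'^j, -Gamma^v_ij Y'^i Y'^j) with the Gammas evaluated at the stage position; h = 0.100000; intermediate values shown to 6 dp
step 0: u = 0.5000, v = 0.0000, du/dtau = 1.2500, dv/dtau = -1.0000
step 1:
  k1: at (u, v) = (0.500000, 0.000000), (du/dtau, dv/dtau) = (1.250000, -1.000000); Gamma_uuu = 0.000000, Gamma_uuv = 0.734694, Gamma_uvv = 0.000000, Gamma_vuu = 0.000000, Gamma_vuv = 0.367347, Gamma_vvv = 0.000000; k1 = (1.250000, -1.000000, 1.836735, 0.918367)
  k2: at (u, v) = (0.562500, -0.050000), (du/dtau, dv/dtau) = (1.341837, -0.954082); Gamma_uuu = 0.000000, Gamma_uuv = 0.714276, Gamma_uvv = 0.000000, Gamma_vuu = 0.000000, Gamma_vuv = 0.422927, Gamma_vvv = 0.000000; k2 = (1.341837, -0.954082, 1.828864, 1.082880)
  k3: at (u, v) = (0.567092, -0.047704), (du/dtau, dv/dtau) = (1.341443, -0.945856); Gamma_uuu = 0.000000, Gamma_uuv = 0.710896, Gamma_uvv = 0.000000, Gamma_vuu = 0.000000, Gamma_vuv = 0.423338, Gamma_vvv = 0.000000; k3 = (1.341443, -0.945856, 1.803986, 1.074273)
  k4: at (u, v) = (0.634144, -0.094586), (du/dtau, dv/dtau) = (1.430399, -0.892573); Gamma_uuu = 0.000000, Gamma_uuv = 0.679218, Gamma_uvv = 0.000000, Gamma_vuu = 0.000000, Gamma_vuv = 0.475718, Gamma_vvv = 0.000000; k4 = (1.430399, -0.892573, 1.734362, 1.214732)
  Y <- Y + (h/6)(k1 + 2k2 + 2k3 + k4): u = 0.6341, v = -0.0949, du/dtau = 1.4306, dv/dtau = -0.8925
step 2:
  k1: at (u, v) = (0.634116, -0.094874), (du/dtau, dv/dtau) = (1.430613, -0.892543); Gamma_uuu = 0.000000, Gamma_uuv = 0.679286, Gamma_uvv = 0.000000, Gamma_vuu = 0.000000, Gamma_vuv = 0.475896, Gamma_vvv = 0.000000; k1 = (1.430613, -0.892543, 1.734739, 1.215329)
  k2: at (u, v) = (0.705647, -0.139501), (du/dtau, dv/dtau) = (1.517350, -0.831777); Gamma_uuu = 0.000000, Gamma_uuv = 0.637640, Gamma_uvv = 0.000000, Gamma_vuu = 0.000000, Gamma_vuv = 0.522892, Gamma_vvv = 0.000000; k2 = (1.517350, -0.831777, 1.609526, 1.319882)
  k3: at (u, v) = (0.709983, -0.136463), (du/dtau, dv/dtau) = (1.511090, -0.826549); Gamma_uuu = 0.000000, Gamma_uuv = 0.634541, Gamma_uvv = 0.000000, Gamma_vuu = 0.000000, Gamma_vuv = 0.521708, Gamma_vvv = 0.000000; k3 = (1.511090, -0.826549, 1.585071, 1.303215)
  k4: at (u, v) = (0.785225, -0.177529), (du/dtau, dv/dtau) = (1.589120, -0.762222); Gamma_uuu = 0.000000, Gamma_uuv = 0.585744, Gamma_uvv = 0.000000, Gamma_vuu = 0.000000, Gamma_vuv = 0.559218, Gamma_vvv = 0.000000; k4 = (1.589120, -0.762222, 1.418979, 1.354720)
  Y <- Y + (h/6)(k1 + 2k2 + 2k3 + k4): u = 0.7854, v = -0.1777, du/dtau = 1.5897, dv/dtau = -0.7623


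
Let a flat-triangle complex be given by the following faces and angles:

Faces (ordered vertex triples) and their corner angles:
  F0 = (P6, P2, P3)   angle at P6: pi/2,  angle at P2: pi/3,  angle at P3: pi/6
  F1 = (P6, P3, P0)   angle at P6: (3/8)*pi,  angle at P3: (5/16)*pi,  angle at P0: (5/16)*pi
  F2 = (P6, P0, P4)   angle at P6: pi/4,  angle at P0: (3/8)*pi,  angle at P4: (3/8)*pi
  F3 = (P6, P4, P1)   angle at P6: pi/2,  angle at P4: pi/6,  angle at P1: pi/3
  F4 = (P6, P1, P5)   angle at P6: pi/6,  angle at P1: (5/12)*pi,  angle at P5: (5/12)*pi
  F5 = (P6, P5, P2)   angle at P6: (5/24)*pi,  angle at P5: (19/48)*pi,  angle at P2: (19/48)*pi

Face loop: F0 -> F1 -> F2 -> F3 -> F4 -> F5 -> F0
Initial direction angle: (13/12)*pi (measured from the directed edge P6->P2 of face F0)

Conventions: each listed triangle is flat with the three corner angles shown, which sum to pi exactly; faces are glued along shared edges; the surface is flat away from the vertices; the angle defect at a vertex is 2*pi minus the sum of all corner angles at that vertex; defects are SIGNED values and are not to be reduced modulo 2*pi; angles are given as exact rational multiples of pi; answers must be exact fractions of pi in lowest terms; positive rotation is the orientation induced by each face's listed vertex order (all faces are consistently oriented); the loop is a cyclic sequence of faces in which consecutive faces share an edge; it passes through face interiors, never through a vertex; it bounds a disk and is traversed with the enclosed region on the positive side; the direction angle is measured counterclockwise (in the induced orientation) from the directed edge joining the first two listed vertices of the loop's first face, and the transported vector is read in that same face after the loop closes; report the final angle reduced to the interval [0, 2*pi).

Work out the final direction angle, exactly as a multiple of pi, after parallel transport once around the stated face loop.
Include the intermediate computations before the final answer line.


enclosed vertex P6: corner angles sum to 2*pi, defect = 2*pi - 2*pi = 0
the rotation equals the total enclosed defect, so the final angle is initial + defects (mod 2*pi)
final angle = (13/12)*pi + 0 = (13/12)*pi (mod 2*pi)

Answer: final direction angle = (13/12)*pi
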